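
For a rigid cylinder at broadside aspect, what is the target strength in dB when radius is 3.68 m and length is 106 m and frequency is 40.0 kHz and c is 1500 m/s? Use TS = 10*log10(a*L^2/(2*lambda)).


lambda = 1500/40000 = 0.0375 m
TS = 10*log10(3.68*106^2/(2*0.0375)) = 57.41

57.41 dB


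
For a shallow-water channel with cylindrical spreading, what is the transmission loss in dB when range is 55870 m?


TL = 10*log10(55870) = 47.47

47.47 dB


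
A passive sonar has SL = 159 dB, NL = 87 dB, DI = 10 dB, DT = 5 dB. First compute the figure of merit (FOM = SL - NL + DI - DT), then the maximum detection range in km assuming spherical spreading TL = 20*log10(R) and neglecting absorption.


Step 1: FOM = SL - NL + DI - DT = 159 - 87 + 10 - 5 = 77 dB
Step 2: at max range FOM = TL = 20*log10(R), so R = 10^(77/20) = 7079.46 m = 7.08 km

7.08 km


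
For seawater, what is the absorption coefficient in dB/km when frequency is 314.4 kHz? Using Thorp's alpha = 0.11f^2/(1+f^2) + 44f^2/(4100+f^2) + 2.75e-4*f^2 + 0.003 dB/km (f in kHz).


f^2 = 98847.36
alpha = 0.11*98847.36/(1+98847.36) + 44*98847.36/(4100+98847.36) + 2.75e-4*98847.36 + 0.003 = 69.544

69.544 dB/km


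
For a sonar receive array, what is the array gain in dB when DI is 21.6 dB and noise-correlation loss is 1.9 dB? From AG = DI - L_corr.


19.7 dB


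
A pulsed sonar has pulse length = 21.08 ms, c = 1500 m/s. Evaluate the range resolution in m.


15.81 m


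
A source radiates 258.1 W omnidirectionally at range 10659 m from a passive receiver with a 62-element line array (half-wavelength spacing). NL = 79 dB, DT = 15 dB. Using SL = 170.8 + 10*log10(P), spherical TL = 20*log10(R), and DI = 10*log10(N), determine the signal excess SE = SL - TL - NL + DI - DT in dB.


Step 1: SL = 170.8 + 10*log10(258.1) = 194.92 dB
Step 2: TL = 20*log10(10659) = 80.55 dB
Step 3: DI = 10*log10(62) = 17.92 dB
Step 4: SE = SL - TL - NL + DI - DT = 194.92 - 80.55 - 79 + 17.92 - 15 = 38.29

38.29 dB


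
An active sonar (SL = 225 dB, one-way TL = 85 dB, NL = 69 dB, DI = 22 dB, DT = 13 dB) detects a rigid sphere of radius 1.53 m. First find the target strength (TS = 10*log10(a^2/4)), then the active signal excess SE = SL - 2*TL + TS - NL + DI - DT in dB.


Step 1: TS = 10*log10(1.53^2/4) = -2.33 dB
Step 2: SE = SL - 2*TL + TS - NL + DI - DT = 225 - 2*85 + (-2.33) - 69 + 22 - 13 = -7.33

-7.33 dB


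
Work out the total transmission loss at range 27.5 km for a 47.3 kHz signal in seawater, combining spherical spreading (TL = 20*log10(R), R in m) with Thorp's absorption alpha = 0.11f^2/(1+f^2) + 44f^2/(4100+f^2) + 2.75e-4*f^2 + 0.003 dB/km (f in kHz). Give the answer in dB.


535.99 dB


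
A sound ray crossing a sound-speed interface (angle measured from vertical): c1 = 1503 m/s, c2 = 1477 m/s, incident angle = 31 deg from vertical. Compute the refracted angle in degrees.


sin(theta2) = (c2/c1)*sin(theta1) = (1477/1503)*sin(31 deg) = 0.50613
theta2 = arcsin(0.50613) = 30.41

30.41 deg


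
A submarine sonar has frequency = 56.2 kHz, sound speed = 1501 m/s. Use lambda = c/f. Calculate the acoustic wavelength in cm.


lambda = c/f = 1501 / 56200 = 0.0267 m = 2.67 cm

2.67 cm


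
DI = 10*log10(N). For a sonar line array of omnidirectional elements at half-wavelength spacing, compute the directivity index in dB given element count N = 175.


DI = 10*log10(175) = 22.43

22.43 dB


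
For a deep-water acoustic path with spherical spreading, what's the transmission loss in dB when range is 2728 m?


TL = 20*log10(2728) = 68.72

68.72 dB


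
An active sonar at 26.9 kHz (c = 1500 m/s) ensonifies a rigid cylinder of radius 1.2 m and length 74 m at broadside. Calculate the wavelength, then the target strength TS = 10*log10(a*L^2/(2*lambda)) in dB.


Step 1: lambda = c/f = 1500/26900 = 0.05576 m
Step 2: TS = 10*log10(a*L^2/(2*lambda)) = 10*log10(1.2*74^2/(2*0.05576)) = 47.7

47.7 dB


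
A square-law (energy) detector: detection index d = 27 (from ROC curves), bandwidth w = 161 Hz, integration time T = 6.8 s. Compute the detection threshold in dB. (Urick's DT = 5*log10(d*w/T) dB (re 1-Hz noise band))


DT = 5*log10(d*w/T) = 5*log10(27 * 161 / 6.8) = 5*log10(639.26) = 14.03

14.03 dB


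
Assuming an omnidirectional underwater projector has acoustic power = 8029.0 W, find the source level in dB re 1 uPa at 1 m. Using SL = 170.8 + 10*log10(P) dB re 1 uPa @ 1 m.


209.85 dB


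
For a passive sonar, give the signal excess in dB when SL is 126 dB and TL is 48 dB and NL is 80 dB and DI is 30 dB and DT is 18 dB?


SE = SL - TL - NL + DI - DT = 126 - 48 - 80 + 30 - 18 = 10

10 dB


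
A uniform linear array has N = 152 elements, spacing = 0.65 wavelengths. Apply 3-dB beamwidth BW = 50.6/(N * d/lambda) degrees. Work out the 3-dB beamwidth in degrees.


BW = 50.6 / (152 * 0.65) = 50.6 / 98.8 = 0.51

0.51 deg


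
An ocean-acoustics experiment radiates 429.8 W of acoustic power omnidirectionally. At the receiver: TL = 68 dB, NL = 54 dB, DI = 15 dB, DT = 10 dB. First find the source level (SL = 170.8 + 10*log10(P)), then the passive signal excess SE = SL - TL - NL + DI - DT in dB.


Step 1: SL = 170.8 + 10*log10(429.8) = 197.13 dB
Step 2: SE = SL - TL - NL + DI - DT = 197.13 - 68 - 54 + 15 - 10 = 80.13

80.13 dB


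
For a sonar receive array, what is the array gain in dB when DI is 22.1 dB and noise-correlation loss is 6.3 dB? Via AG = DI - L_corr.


15.8 dB


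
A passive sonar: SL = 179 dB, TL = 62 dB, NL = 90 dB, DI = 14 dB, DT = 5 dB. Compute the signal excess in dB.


SE = SL - TL - NL + DI - DT = 179 - 62 - 90 + 14 - 5 = 36

36 dB


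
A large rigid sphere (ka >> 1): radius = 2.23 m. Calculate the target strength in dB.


0.95 dB


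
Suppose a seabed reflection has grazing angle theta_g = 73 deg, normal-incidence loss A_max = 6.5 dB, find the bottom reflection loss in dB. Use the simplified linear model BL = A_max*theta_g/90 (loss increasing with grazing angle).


BL = A_max * theta_g / 90 = 6.5 * 73 / 90 = 5.27

5.27 dB


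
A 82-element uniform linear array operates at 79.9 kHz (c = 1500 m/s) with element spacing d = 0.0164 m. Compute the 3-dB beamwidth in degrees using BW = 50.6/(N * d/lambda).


Step 1: lambda = 1500/79900 = 0.01877 m
Step 2: d/lambda = 0.0164/0.01877 = 0.8737
Step 3: BW = 50.6/(N * d/lambda) = 50.6/(82 * 0.8737) = 0.71

0.71 deg


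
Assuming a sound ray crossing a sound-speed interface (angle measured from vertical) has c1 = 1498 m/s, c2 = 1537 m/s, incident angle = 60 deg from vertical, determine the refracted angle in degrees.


62.69 deg


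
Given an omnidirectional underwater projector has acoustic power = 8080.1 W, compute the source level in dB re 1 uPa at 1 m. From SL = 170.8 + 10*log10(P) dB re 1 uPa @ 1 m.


SL = 170.8 + 10*log10(8080.1) = 170.8 + 39.07 = 209.87

209.87 dB


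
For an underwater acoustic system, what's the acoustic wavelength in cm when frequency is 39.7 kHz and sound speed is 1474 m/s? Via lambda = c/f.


lambda = c/f = 1474 / 39700 = 0.0371 m = 3.71 cm

3.71 cm


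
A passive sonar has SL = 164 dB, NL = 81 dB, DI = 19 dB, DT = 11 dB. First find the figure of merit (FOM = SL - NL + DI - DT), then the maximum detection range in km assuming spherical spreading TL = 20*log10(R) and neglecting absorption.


Step 1: FOM = SL - NL + DI - DT = 164 - 81 + 19 - 11 = 91 dB
Step 2: at max range FOM = TL = 20*log10(R), so R = 10^(91/20) = 35481.34 m = 35.48 km

35.48 km


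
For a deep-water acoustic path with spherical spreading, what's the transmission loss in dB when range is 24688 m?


TL = 20*log10(24688) = 87.85

87.85 dB


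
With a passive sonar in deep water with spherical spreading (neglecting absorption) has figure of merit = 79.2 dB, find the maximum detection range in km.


At max range FOM = TL, so 20*log10(R) = 79.2
R = 10^(79.2/20) = 9120.11 m = 9.12 km

9.12 km


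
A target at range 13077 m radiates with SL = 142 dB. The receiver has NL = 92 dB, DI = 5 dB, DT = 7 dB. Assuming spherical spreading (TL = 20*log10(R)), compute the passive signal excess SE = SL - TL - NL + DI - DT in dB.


Step 1: TL = 20*log10(13077) = 82.33 dB
Step 2: SE = 142 - 82.33 - 92 + 5 - 7 = -34.33

-34.33 dB


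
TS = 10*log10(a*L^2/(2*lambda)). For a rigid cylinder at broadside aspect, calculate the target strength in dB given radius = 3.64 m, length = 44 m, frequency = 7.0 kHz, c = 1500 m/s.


42.16 dB


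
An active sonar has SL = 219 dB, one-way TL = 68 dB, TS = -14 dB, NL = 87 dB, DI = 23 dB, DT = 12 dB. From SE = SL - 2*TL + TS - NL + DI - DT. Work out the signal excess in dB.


-7 dB


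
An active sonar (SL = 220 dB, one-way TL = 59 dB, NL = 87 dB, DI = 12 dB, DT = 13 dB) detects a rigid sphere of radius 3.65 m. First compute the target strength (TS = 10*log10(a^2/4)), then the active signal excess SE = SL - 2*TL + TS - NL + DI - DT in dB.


Step 1: TS = 10*log10(3.65^2/4) = 5.23 dB
Step 2: SE = SL - 2*TL + TS - NL + DI - DT = 220 - 2*59 + (5.23) - 87 + 12 - 13 = 19.23

19.23 dB


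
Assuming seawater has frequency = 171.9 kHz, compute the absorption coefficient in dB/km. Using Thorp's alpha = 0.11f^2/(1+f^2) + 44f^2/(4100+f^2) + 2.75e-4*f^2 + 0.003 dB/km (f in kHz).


f^2 = 29549.61
alpha = 0.11*29549.61/(1+29549.61) + 44*29549.61/(4100+29549.61) + 2.75e-4*29549.61 + 0.003 = 46.878

46.878 dB/km


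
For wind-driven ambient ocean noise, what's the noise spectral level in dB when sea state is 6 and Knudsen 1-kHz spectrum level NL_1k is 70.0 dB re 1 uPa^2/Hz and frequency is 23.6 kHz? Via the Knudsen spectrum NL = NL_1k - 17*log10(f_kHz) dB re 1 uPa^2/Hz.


NL = NL_1k - 17*log10(f_kHz) = 70.0 - 17*log10(23.6) = 70.0 - (23.34) = 46.66

46.66 dB


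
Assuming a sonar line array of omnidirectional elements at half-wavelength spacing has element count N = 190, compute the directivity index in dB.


DI = 10*log10(190) = 22.79

22.79 dB


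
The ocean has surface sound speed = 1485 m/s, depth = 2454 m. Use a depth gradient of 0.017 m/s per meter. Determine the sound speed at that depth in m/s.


1526.718 m/s


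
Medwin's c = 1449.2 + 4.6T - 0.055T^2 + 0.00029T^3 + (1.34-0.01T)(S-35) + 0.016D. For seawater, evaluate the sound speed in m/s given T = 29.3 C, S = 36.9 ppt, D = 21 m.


1546.38 m/s


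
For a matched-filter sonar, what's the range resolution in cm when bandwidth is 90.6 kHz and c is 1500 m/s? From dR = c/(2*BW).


0.83 cm


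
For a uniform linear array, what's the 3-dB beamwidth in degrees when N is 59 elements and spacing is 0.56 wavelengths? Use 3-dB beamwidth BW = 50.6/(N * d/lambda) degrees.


BW = 50.6 / (59 * 0.56) = 50.6 / 33.04 = 1.53

1.53 deg


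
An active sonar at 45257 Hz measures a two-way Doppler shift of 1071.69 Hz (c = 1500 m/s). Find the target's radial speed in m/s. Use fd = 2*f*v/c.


From fd = 2*f*v/c, v = c*fd/(2*f) = 1500 * 1071.69 / (2*45257) = 17.76

17.76 m/s


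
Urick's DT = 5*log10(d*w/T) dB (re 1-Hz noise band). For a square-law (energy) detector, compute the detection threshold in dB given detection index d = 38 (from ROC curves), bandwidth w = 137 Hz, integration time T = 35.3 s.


10.84 dB


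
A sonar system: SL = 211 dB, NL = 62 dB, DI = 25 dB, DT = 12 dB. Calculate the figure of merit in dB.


FOM = SL - NL + DI - DT = 211 - 62 + 25 - 12 = 162

162 dB


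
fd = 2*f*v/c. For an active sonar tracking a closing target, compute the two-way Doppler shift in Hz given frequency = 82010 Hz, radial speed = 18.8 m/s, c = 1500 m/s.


2055.72 Hz


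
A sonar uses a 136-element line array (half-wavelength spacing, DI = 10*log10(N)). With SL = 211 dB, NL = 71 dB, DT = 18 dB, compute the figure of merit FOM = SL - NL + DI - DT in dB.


143.34 dB


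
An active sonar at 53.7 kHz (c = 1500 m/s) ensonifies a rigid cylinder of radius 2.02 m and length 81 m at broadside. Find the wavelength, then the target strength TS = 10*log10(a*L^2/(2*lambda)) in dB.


Step 1: lambda = c/f = 1500/53700 = 0.02793 m
Step 2: TS = 10*log10(a*L^2/(2*lambda)) = 10*log10(2.02*81^2/(2*0.02793)) = 53.75

53.75 dB


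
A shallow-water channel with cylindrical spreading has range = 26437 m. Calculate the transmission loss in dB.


TL = 10*log10(26437) = 44.22

44.22 dB


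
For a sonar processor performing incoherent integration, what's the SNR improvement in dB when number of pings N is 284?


12.27 dB


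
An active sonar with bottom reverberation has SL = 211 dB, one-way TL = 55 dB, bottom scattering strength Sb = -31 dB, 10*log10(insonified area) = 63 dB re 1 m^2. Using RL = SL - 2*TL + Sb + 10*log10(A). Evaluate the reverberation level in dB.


RL = SL - 2*TL + Sb + 10*log10(A) = 211 - 2*55 + (-31) + 63 = 133

133 dB


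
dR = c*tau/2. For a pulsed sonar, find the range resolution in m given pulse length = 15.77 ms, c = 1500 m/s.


dR = c*tau/2 = 1500 * 15.77e-3 / 2 = 11.8275

11.8275 m


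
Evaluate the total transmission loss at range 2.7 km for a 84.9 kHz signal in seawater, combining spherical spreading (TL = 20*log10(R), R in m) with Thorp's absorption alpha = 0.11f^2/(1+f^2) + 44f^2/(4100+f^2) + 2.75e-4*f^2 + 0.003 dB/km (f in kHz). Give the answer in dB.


150.01 dB


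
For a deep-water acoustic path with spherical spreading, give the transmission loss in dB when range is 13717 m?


TL = 20*log10(13717) = 82.75

82.75 dB


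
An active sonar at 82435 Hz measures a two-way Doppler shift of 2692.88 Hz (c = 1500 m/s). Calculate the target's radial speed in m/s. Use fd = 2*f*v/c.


24.5 m/s


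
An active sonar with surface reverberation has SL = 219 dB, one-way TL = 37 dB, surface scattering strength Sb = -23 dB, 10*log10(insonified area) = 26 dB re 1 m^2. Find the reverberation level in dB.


RL = SL - 2*TL + Sb + 10*log10(A) = 219 - 2*37 + (-23) + 26 = 148

148 dB


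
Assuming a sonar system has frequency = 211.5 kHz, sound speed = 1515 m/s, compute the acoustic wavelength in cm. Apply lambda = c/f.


0.72 cm


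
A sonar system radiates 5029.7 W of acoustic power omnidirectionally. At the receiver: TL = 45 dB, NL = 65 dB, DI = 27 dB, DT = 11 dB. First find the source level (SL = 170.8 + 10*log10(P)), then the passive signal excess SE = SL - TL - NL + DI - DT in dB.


Step 1: SL = 170.8 + 10*log10(5029.7) = 207.82 dB
Step 2: SE = SL - TL - NL + DI - DT = 207.82 - 45 - 65 + 27 - 11 = 113.82

113.82 dB


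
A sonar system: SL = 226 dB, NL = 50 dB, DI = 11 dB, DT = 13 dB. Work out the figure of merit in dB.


FOM = SL - NL + DI - DT = 226 - 50 + 11 - 13 = 174

174 dB


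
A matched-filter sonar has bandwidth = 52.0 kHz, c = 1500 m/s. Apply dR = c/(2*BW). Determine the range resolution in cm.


dR = c/(2*BW) = 1500 / (2 * 52.0e3) = 0.0144 m = 1.44 cm

1.44 cm


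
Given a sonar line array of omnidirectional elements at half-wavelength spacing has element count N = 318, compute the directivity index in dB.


25.02 dB


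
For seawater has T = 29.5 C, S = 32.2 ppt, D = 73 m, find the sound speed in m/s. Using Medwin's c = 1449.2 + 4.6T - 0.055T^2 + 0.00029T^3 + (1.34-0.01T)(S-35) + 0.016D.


c = 1449.2 + 4.6*29.5 - 0.055*29.5^2 + 0.00029*29.5^3 + (1.34 - 0.01*29.5)*(32.2 - 35) + 0.016*73 = 1542.72

1542.72 m/s


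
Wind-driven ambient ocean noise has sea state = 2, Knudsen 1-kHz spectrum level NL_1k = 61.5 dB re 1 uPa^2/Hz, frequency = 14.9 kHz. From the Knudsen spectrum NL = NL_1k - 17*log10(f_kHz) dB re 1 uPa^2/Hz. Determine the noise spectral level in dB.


NL = NL_1k - 17*log10(f_kHz) = 61.5 - 17*log10(14.9) = 61.5 - (19.94) = 41.56

41.56 dB


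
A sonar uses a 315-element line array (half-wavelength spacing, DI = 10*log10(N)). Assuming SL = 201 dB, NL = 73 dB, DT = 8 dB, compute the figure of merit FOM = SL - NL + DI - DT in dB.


Step 1: DI = 10*log10(315) = 24.98 dB
Step 2: FOM = SL - NL + DI - DT = 201 - 73 + 24.98 - 8 = 144.98

144.98 dB


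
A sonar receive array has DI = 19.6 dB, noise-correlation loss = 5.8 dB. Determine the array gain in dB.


13.8 dB


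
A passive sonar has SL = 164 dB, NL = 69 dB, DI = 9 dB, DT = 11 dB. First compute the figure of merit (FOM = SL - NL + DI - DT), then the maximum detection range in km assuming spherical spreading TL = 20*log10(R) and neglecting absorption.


Step 1: FOM = SL - NL + DI - DT = 164 - 69 + 9 - 11 = 93 dB
Step 2: at max range FOM = TL = 20*log10(R), so R = 10^(93/20) = 44668.36 m = 44.67 km

44.67 km


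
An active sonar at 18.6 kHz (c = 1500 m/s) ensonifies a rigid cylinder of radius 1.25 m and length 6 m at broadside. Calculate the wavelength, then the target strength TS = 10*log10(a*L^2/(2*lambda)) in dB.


Step 1: lambda = c/f = 1500/18600 = 0.08065 m
Step 2: TS = 10*log10(a*L^2/(2*lambda)) = 10*log10(1.25*6^2/(2*0.08065)) = 24.46

24.46 dB


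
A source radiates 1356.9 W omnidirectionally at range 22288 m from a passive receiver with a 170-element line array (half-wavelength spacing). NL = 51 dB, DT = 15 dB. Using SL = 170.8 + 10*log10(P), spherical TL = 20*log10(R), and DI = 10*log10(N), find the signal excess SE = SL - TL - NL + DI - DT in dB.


Step 1: SL = 170.8 + 10*log10(1356.9) = 202.13 dB
Step 2: TL = 20*log10(22288) = 86.96 dB
Step 3: DI = 10*log10(170) = 22.3 dB
Step 4: SE = SL - TL - NL + DI - DT = 202.13 - 86.96 - 51 + 22.3 - 15 = 71.47

71.47 dB


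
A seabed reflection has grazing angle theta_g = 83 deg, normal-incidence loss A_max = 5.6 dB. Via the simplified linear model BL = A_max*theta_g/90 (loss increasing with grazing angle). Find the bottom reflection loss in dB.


BL = A_max * theta_g / 90 = 5.6 * 83 / 90 = 5.16

5.16 dB


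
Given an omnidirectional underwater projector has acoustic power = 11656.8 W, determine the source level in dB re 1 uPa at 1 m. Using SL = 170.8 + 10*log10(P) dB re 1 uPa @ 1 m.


SL = 170.8 + 10*log10(11656.8) = 170.8 + 40.67 = 211.47

211.47 dB


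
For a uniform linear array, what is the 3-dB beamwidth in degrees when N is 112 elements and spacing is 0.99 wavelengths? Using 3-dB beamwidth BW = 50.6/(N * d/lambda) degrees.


BW = 50.6 / (112 * 0.99) = 50.6 / 110.88 = 0.46

0.46 deg


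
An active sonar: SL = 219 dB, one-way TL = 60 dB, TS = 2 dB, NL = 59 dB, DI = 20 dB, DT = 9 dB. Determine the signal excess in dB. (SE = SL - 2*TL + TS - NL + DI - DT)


53 dB


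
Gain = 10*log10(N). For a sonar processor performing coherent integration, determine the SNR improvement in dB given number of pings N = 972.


Gain = 10*log10(972) = 29.88

29.88 dB


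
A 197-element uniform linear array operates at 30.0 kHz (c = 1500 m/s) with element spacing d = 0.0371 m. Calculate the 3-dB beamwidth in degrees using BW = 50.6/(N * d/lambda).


Step 1: lambda = 1500/30000 = 0.05 m
Step 2: d/lambda = 0.0371/0.05 = 0.742
Step 3: BW = 50.6/(N * d/lambda) = 50.6/(197 * 0.742) = 0.35

0.35 deg


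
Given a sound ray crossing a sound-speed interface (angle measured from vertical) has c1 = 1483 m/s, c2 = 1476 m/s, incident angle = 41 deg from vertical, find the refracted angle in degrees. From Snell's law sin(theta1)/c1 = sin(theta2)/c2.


sin(theta2) = (c2/c1)*sin(theta1) = (1476/1483)*sin(41 deg) = 0.65296
theta2 = arcsin(0.65296) = 40.77

40.77 deg


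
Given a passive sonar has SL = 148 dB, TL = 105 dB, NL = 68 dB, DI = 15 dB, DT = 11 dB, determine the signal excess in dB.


SE = SL - TL - NL + DI - DT = 148 - 105 - 68 + 15 - 11 = -21

-21 dB


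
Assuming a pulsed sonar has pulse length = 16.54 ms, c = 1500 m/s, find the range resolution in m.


12.405 m


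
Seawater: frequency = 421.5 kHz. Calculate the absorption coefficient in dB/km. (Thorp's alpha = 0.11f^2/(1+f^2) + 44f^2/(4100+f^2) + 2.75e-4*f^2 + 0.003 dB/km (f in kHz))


f^2 = 177662.25
alpha = 0.11*177662.25/(1+177662.25) + 44*177662.25/(4100+177662.25) + 2.75e-4*177662.25 + 0.003 = 91.978

91.978 dB/km


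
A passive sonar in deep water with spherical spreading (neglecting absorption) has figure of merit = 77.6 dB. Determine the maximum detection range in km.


7.59 km


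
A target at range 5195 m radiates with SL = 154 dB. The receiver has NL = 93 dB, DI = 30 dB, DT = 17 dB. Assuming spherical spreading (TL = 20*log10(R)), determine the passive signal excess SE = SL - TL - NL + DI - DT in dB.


Step 1: TL = 20*log10(5195) = 74.31 dB
Step 2: SE = 154 - 74.31 - 93 + 30 - 17 = -0.31

-0.31 dB


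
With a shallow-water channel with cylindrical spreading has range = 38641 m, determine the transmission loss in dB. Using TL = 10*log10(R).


TL = 10*log10(38641) = 45.87

45.87 dB


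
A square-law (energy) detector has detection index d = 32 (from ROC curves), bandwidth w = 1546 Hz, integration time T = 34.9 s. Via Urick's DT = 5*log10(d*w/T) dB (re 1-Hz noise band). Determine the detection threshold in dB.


DT = 5*log10(d*w/T) = 5*log10(32 * 1546 / 34.9) = 5*log10(1417.54) = 15.76

15.76 dB


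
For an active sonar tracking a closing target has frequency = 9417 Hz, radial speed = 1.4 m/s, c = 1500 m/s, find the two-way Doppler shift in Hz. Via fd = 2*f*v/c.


17.58 Hz


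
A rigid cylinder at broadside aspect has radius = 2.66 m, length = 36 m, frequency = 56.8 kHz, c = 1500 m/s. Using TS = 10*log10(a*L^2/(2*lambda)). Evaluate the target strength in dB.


lambda = 1500/56800 = 0.02641 m
TS = 10*log10(2.66*36^2/(2*0.02641)) = 48.15

48.15 dB


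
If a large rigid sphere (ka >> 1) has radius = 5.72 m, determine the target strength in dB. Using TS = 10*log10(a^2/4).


9.13 dB


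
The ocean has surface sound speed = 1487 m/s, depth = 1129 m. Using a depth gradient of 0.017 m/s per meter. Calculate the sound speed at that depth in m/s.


c = 1487 + 0.017 * 1129 = 1506.193

1506.193 m/s


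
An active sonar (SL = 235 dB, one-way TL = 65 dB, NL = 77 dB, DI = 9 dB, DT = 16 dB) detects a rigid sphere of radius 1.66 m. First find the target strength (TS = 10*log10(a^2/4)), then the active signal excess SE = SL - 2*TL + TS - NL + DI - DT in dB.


Step 1: TS = 10*log10(1.66^2/4) = -1.62 dB
Step 2: SE = SL - 2*TL + TS - NL + DI - DT = 235 - 2*65 + (-1.62) - 77 + 9 - 16 = 19.38

19.38 dB


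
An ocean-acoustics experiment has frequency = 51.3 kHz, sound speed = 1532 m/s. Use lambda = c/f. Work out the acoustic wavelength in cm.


lambda = c/f = 1532 / 51300 = 0.0299 m = 2.99 cm

2.99 cm


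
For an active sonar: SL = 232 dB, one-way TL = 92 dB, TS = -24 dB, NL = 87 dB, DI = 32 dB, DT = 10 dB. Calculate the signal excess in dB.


-41 dB


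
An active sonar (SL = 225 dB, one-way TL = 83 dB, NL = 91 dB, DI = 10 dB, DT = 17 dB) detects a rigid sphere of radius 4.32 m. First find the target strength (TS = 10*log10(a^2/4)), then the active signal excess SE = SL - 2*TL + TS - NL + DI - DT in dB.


Step 1: TS = 10*log10(4.32^2/4) = 6.69 dB
Step 2: SE = SL - 2*TL + TS - NL + DI - DT = 225 - 2*83 + (6.69) - 91 + 10 - 17 = -32.31

-32.31 dB


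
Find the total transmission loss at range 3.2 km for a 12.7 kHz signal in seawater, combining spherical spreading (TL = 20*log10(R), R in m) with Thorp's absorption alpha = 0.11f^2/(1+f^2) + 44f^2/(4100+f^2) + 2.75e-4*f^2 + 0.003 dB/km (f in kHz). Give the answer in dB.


Step 1 (Thorp): alpha = 0.11*161.29/(1+161.29) + 44*161.29/(4100+161.29) + 2.75e-4*161.29 + 0.003 = 1.8221 dB/km
Step 2: TL_spread = 20*log10(3200) = 70.1 dB
Step 3: TL_abs = alpha*R = 1.8221 * 3.2 = 5.83 dB
Step 4: TL_total = 70.1 + 5.83 = 75.93

75.93 dB


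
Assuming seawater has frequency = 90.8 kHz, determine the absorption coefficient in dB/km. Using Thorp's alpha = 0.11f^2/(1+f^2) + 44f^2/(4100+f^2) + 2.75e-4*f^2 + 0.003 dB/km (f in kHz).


f^2 = 8244.64
alpha = 0.11*8244.64/(1+8244.64) + 44*8244.64/(4100+8244.64) + 2.75e-4*8244.64 + 0.003 = 31.767

31.767 dB/km


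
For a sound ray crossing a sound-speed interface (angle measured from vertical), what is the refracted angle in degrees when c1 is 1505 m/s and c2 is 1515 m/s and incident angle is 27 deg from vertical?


27.19 deg


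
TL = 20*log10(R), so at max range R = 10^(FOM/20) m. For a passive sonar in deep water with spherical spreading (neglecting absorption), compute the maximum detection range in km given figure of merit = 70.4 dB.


3.31 km


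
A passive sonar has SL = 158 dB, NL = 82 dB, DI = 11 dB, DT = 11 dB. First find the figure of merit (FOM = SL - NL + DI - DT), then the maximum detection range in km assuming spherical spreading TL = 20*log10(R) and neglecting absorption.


Step 1: FOM = SL - NL + DI - DT = 158 - 82 + 11 - 11 = 76 dB
Step 2: at max range FOM = TL = 20*log10(R), so R = 10^(76/20) = 6309.57 m = 6.31 km

6.31 km


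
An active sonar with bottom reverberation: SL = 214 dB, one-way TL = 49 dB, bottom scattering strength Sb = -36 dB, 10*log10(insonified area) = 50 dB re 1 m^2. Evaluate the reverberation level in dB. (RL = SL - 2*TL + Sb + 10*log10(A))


130 dB


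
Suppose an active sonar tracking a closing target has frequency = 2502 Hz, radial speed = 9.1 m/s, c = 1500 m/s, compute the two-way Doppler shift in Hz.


30.36 Hz


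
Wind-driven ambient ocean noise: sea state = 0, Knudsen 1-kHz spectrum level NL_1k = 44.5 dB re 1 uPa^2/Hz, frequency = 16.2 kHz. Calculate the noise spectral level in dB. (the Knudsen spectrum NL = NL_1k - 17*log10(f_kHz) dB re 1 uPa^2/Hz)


NL = NL_1k - 17*log10(f_kHz) = 44.5 - 17*log10(16.2) = 44.5 - (20.56) = 23.94

23.94 dB


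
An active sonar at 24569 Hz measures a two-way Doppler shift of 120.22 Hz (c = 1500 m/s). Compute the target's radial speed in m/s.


From fd = 2*f*v/c, v = c*fd/(2*f) = 1500 * 120.22 / (2*24569) = 3.67

3.67 m/s


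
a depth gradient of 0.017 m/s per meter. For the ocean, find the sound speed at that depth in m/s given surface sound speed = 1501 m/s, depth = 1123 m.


1520.091 m/s


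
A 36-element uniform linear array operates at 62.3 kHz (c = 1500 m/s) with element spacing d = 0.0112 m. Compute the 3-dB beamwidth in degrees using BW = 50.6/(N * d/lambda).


Step 1: lambda = 1500/62300 = 0.02408 m
Step 2: d/lambda = 0.0112/0.02408 = 0.4651
Step 3: BW = 50.6/(N * d/lambda) = 50.6/(36 * 0.4651) = 3.02

3.02 deg


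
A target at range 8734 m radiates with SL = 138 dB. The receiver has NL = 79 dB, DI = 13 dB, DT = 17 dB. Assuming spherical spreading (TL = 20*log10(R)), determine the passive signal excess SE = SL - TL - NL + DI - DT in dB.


Step 1: TL = 20*log10(8734) = 78.82 dB
Step 2: SE = 138 - 78.82 - 79 + 13 - 17 = -23.82

-23.82 dB


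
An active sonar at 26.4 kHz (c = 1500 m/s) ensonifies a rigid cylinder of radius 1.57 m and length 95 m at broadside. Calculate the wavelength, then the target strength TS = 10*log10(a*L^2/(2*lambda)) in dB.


Step 1: lambda = c/f = 1500/26400 = 0.05682 m
Step 2: TS = 10*log10(a*L^2/(2*lambda)) = 10*log10(1.57*95^2/(2*0.05682)) = 50.96

50.96 dB


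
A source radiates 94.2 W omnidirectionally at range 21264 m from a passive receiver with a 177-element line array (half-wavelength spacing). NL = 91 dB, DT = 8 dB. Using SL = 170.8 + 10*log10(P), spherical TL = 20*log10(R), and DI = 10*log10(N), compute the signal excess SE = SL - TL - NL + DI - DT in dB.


Step 1: SL = 170.8 + 10*log10(94.2) = 190.54 dB
Step 2: TL = 20*log10(21264) = 86.55 dB
Step 3: DI = 10*log10(177) = 22.48 dB
Step 4: SE = SL - TL - NL + DI - DT = 190.54 - 86.55 - 91 + 22.48 - 8 = 27.47

27.47 dB


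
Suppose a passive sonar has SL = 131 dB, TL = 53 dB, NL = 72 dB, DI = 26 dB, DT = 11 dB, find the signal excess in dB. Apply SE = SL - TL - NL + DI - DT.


21 dB


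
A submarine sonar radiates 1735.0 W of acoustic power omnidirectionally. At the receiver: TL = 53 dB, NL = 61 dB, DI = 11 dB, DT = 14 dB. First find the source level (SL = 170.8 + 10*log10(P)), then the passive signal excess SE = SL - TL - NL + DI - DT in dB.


Step 1: SL = 170.8 + 10*log10(1735.0) = 203.19 dB
Step 2: SE = SL - TL - NL + DI - DT = 203.19 - 53 - 61 + 11 - 14 = 86.19

86.19 dB


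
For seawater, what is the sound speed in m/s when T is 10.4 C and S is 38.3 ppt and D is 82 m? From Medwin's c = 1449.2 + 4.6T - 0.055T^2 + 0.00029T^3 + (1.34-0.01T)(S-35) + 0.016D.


c = 1449.2 + 4.6*10.4 - 0.055*10.4^2 + 0.00029*10.4^3 + (1.34 - 0.01*10.4)*(38.3 - 35) + 0.016*82 = 1496.81

1496.81 m/s


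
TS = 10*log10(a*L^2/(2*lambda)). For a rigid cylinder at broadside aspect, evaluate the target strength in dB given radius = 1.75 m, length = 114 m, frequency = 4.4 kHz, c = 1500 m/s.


lambda = 1500/4400 = 0.34091 m
TS = 10*log10(1.75*114^2/(2*0.34091)) = 45.23

45.23 dB


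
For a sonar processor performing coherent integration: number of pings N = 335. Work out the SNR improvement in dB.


Gain = 10*log10(335) = 25.25

25.25 dB


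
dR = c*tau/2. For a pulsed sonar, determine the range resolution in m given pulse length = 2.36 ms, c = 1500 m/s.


1.77 m


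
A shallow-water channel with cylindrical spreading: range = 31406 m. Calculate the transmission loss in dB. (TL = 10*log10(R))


TL = 10*log10(31406) = 44.97

44.97 dB


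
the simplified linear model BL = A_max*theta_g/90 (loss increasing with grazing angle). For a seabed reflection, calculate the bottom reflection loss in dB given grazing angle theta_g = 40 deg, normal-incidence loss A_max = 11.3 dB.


BL = A_max * theta_g / 90 = 11.3 * 40 / 90 = 5.02

5.02 dB


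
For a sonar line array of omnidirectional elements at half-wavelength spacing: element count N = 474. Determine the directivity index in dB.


26.76 dB


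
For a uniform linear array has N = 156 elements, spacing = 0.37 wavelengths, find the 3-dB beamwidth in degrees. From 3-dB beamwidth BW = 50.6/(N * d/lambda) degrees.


BW = 50.6 / (156 * 0.37) = 50.6 / 57.72 = 0.88

0.88 deg


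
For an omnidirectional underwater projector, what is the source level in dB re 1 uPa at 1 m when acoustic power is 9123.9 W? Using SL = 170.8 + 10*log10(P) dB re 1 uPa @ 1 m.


SL = 170.8 + 10*log10(9123.9) = 170.8 + 39.6 = 210.4

210.4 dB


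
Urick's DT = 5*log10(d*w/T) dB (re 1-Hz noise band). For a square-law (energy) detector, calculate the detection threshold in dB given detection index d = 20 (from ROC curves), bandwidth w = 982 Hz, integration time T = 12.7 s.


DT = 5*log10(d*w/T) = 5*log10(20 * 982 / 12.7) = 5*log10(1546.46) = 15.95

15.95 dB


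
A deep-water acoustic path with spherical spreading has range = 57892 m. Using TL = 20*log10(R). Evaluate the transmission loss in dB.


95.25 dB


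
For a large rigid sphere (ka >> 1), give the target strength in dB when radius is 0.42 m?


TS = 10*log10(0.42^2 / 4) = 10*log10(0.0441) = -13.56

-13.56 dB


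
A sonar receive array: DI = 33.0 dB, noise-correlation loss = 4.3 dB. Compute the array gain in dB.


AG = DI - L_corr = 33.0 - 4.3 = 28.7

28.7 dB


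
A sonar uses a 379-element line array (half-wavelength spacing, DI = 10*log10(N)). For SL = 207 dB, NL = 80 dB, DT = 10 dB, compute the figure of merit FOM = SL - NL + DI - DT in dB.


Step 1: DI = 10*log10(379) = 25.79 dB
Step 2: FOM = SL - NL + DI - DT = 207 - 80 + 25.79 - 10 = 142.79

142.79 dB


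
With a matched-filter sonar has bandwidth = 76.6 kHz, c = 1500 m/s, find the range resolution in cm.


dR = c/(2*BW) = 1500 / (2 * 76.6e3) = 0.0098 m = 0.98 cm

0.98 cm


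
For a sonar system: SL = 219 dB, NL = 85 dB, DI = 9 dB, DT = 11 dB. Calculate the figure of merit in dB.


132 dB


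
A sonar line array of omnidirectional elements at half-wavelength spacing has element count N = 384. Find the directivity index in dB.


DI = 10*log10(384) = 25.84

25.84 dB


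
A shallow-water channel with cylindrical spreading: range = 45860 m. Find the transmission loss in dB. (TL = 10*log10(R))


TL = 10*log10(45860) = 46.61

46.61 dB


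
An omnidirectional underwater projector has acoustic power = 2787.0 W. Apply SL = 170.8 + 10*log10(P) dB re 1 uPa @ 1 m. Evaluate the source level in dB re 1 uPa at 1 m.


SL = 170.8 + 10*log10(2787.0) = 170.8 + 34.45 = 205.25

205.25 dB


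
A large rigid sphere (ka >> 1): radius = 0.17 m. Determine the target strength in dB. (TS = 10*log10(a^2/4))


-21.41 dB


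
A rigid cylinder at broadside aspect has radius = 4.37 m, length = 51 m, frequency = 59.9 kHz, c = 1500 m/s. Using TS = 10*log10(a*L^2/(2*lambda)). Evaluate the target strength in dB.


lambda = 1500/59900 = 0.02504 m
TS = 10*log10(4.37*51^2/(2*0.02504)) = 53.56

53.56 dB


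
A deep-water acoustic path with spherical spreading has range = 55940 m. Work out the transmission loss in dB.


94.95 dB


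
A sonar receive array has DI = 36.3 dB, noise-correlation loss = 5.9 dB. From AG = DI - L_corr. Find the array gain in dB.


30.4 dB


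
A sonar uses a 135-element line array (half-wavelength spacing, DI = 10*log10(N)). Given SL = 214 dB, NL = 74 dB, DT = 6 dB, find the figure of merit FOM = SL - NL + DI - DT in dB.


155.3 dB


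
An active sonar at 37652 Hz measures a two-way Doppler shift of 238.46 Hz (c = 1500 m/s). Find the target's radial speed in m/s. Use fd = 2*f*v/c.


4.75 m/s


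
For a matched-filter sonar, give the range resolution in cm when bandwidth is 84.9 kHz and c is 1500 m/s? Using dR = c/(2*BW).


dR = c/(2*BW) = 1500 / (2 * 84.9e3) = 0.0088 m = 0.88 cm

0.88 cm


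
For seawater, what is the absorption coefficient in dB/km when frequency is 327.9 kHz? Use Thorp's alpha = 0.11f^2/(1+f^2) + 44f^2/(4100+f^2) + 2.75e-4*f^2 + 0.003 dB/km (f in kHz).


72.064 dB/km


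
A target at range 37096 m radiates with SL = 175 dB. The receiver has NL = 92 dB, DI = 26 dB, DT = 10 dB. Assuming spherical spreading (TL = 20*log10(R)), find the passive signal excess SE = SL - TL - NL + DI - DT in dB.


Step 1: TL = 20*log10(37096) = 91.39 dB
Step 2: SE = 175 - 91.39 - 92 + 26 - 10 = 7.61

7.61 dB


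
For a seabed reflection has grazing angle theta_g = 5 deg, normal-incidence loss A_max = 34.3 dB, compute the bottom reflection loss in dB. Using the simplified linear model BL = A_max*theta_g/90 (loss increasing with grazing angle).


BL = A_max * theta_g / 90 = 34.3 * 5 / 90 = 1.91

1.91 dB


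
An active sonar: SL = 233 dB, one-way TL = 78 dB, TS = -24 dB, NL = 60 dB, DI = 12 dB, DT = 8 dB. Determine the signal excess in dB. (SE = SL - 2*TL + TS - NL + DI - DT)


SE = SL - 2*TL + TS - NL + DI - DT = 233 - 2*78 + (-24) - 60 + 12 - 8 = -3

-3 dB


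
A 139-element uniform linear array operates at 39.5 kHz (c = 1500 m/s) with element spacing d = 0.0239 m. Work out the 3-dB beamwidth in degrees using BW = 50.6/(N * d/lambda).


0.58 deg


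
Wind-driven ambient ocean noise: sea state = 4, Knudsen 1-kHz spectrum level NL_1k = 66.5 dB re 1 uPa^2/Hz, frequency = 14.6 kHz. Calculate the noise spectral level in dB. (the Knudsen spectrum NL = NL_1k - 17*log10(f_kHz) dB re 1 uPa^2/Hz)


46.71 dB


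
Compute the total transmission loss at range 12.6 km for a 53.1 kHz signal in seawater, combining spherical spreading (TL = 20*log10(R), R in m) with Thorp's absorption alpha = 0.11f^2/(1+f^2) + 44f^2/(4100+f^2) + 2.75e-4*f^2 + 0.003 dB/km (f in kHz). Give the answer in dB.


319.11 dB


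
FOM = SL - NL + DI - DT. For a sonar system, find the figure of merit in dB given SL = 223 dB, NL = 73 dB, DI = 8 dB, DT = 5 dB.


153 dB


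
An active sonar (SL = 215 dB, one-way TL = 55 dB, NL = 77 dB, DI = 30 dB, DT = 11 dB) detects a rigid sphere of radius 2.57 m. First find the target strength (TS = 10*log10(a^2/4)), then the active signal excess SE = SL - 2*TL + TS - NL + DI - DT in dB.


Step 1: TS = 10*log10(2.57^2/4) = 2.18 dB
Step 2: SE = SL - 2*TL + TS - NL + DI - DT = 215 - 2*55 + (2.18) - 77 + 30 - 11 = 49.18

49.18 dB


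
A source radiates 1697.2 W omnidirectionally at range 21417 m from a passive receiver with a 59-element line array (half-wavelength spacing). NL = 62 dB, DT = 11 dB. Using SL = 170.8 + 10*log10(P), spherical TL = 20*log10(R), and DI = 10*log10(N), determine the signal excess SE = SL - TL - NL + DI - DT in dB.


Step 1: SL = 170.8 + 10*log10(1697.2) = 203.1 dB
Step 2: TL = 20*log10(21417) = 86.62 dB
Step 3: DI = 10*log10(59) = 17.71 dB
Step 4: SE = SL - TL - NL + DI - DT = 203.1 - 86.62 - 62 + 17.71 - 11 = 61.19

61.19 dB


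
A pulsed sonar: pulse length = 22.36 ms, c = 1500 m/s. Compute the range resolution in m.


dR = c*tau/2 = 1500 * 22.36e-3 / 2 = 16.77

16.77 m


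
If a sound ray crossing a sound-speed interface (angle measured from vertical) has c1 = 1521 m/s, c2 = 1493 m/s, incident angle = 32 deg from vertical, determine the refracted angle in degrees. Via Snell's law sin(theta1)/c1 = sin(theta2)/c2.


sin(theta2) = (c2/c1)*sin(theta1) = (1493/1521)*sin(32 deg) = 0.52016
theta2 = arcsin(0.52016) = 31.34

31.34 deg


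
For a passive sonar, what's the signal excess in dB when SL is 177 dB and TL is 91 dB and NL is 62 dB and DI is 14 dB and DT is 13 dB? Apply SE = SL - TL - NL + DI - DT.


25 dB


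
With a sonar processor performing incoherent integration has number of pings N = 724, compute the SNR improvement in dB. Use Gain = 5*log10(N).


Gain = 5*log10(724) = 14.3

14.3 dB


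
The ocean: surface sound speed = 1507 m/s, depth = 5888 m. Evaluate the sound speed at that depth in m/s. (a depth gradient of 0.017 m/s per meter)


c = 1507 + 0.017 * 5888 = 1607.096

1607.096 m/s


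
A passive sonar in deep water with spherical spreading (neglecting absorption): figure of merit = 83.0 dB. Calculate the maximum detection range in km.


At max range FOM = TL, so 20*log10(R) = 83.0
R = 10^(83.0/20) = 14125.38 m = 14.13 km

14.13 km


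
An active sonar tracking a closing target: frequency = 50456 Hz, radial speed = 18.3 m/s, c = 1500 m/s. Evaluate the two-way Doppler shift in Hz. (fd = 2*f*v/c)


1231.13 Hz


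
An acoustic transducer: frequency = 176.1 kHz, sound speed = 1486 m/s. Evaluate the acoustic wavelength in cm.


lambda = c/f = 1486 / 176100 = 0.0084 m = 0.84 cm

0.84 cm


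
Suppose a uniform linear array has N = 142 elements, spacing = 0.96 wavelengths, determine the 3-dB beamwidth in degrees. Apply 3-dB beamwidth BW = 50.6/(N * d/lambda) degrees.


BW = 50.6 / (142 * 0.96) = 50.6 / 136.32 = 0.37

0.37 deg


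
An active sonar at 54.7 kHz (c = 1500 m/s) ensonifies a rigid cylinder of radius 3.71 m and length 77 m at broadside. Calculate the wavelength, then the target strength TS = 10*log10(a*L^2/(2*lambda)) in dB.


Step 1: lambda = c/f = 1500/54700 = 0.02742 m
Step 2: TS = 10*log10(a*L^2/(2*lambda)) = 10*log10(3.71*77^2/(2*0.02742)) = 56.03

56.03 dB


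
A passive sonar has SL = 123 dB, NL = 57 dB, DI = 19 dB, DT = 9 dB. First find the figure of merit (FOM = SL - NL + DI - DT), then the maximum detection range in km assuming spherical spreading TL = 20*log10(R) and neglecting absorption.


Step 1: FOM = SL - NL + DI - DT = 123 - 57 + 19 - 9 = 76 dB
Step 2: at max range FOM = TL = 20*log10(R), so R = 10^(76/20) = 6309.57 m = 6.31 km

6.31 km


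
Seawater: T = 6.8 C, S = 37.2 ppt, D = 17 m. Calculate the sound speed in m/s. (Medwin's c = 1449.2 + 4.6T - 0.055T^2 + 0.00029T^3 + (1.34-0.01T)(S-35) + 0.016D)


1481.1 m/s


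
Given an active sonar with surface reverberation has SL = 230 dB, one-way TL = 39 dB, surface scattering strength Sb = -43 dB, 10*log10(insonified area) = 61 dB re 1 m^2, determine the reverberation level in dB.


170 dB


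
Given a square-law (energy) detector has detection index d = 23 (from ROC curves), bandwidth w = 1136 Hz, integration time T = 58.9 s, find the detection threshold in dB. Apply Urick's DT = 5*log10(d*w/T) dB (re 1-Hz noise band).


13.23 dB


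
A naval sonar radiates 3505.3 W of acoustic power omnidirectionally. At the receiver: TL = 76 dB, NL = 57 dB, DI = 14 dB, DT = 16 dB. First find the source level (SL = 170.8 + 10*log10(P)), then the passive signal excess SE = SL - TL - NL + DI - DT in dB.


Step 1: SL = 170.8 + 10*log10(3505.3) = 206.25 dB
Step 2: SE = SL - TL - NL + DI - DT = 206.25 - 76 - 57 + 14 - 16 = 71.25

71.25 dB
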